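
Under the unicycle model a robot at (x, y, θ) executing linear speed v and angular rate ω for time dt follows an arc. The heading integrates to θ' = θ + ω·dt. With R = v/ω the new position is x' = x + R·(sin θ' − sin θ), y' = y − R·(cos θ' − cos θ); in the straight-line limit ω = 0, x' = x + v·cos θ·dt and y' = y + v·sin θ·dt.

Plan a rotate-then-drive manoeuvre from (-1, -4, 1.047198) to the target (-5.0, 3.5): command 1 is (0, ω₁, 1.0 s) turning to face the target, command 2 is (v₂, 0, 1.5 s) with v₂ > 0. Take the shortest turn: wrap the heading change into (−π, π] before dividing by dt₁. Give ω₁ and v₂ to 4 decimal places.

heading to target = atan2(3.5−-4, -5−-1) = 2.0608
Δθ = wrap(2.0608 − 1.0472) = 1.0136; ω₁ = Δθ/dt₁ = 1.0136
distance = √((-5−-1)² + (3.5−-4)²) = 8.5000; v₂ = distance/dt₂ = 5.6667

ω₁ = 1.0136, v₂ = 5.6667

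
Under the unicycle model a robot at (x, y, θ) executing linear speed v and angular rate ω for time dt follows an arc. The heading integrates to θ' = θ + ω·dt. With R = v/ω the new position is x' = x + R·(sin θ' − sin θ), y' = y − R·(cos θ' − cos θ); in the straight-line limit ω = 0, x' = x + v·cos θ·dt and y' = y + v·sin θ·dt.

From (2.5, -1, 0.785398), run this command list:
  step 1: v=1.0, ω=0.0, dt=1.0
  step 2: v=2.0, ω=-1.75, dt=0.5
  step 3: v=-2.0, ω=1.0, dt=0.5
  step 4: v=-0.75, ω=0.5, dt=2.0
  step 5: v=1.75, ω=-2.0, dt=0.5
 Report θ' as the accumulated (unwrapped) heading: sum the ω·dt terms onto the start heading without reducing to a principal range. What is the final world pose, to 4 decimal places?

(2.7730, -0.5941, 0.4104)

step 1: θ'=0.7854 (straight) → pose (3.2071, -0.2929, 0.7854)
step 2: θ'=-0.0896 (R=-1.1429) → pose (4.1175, 0.0373, -0.0896)
step 3: θ'=0.4104 (R=-2.0000) → pose (3.1406, -0.1208, 0.4104)
step 4: θ'=1.4104 (R=-1.5000) → pose (2.2583, -1.2567, 1.4104)
step 5: θ'=0.4104 (R=-0.8750) → pose (2.7730, -0.5941, 0.4104)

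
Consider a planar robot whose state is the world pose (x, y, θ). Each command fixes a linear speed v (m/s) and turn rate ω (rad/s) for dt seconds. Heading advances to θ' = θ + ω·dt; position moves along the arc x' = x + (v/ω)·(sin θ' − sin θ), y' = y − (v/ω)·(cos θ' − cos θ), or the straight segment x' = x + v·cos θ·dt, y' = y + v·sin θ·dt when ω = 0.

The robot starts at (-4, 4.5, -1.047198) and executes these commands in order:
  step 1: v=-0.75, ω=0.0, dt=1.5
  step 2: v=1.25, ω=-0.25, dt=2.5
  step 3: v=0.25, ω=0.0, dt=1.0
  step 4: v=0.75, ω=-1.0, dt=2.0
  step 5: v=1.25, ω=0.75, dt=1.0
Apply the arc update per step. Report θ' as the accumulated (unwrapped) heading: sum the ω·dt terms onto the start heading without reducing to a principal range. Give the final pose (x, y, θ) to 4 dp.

(-6.2755, 1.8377, -2.9222)

step 1: θ'=-1.0472 (straight) → pose (-4.5625, 5.4743, -1.0472)
step 2: θ'=-1.6722 (R=-5.0000) → pose (-3.9183, 2.4681, -1.6722)
step 3: θ'=-1.6722 (straight) → pose (-3.9436, 2.2194, -1.6722)
step 4: θ'=-3.6722 (R=-0.7500) → pose (-5.0693, 1.6485, -3.6722)
step 5: θ'=-2.9222 (R=1.6667) → pose (-6.2755, 1.8377, -2.9222)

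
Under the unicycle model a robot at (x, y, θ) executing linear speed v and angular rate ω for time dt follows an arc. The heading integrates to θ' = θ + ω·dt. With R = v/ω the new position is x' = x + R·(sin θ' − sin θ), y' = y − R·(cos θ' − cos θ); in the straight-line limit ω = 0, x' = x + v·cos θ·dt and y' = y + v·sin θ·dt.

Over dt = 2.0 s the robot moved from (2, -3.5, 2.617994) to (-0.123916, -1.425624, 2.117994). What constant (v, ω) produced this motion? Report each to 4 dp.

v = 1.5000, ω = -0.2500

Δθ = 2.117994 − 2.617994 = -0.500000
ω = Δθ/dt = -0.500000/2.0 = -0.2500
R = Δx/(sin θ' − sin θ) = -6.0000
v = R·ω = -6.0000·-0.2500 = 1.5000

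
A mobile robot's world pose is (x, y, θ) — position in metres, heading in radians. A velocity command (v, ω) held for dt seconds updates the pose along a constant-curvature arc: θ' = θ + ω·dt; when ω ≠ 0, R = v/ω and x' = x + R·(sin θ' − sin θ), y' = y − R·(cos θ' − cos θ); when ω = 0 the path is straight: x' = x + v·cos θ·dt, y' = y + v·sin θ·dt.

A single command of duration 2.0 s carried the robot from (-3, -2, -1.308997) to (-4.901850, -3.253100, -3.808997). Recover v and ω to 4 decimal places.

Δθ = -3.808997 − -1.308997 = -2.500000
ω = Δθ/dt = -2.500000/2.0 = -1.2500
R = Δx/(sin θ' − sin θ) = -1.2000
v = R·ω = -1.2000·-1.2500 = 1.5000

v = 1.5000, ω = -1.2500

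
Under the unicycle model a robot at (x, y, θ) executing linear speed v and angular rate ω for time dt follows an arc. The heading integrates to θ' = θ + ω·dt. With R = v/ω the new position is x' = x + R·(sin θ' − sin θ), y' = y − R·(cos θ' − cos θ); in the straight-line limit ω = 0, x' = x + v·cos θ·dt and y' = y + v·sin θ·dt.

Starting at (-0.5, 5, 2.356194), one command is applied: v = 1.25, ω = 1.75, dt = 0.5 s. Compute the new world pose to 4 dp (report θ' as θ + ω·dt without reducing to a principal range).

θ' = 2.3562 + 1.75·0.5 = 3.2312
R = v/ω = 1.25/1.75 = 0.7143
x' = -0.5 + 0.7143·(sin 3.2312 − sin 2.3562) = -1.0690
y' = 5 − 0.7143·(cos 3.2312 − cos 2.3562) = 5.2063

(-1.0690, 5.2063, 3.2312)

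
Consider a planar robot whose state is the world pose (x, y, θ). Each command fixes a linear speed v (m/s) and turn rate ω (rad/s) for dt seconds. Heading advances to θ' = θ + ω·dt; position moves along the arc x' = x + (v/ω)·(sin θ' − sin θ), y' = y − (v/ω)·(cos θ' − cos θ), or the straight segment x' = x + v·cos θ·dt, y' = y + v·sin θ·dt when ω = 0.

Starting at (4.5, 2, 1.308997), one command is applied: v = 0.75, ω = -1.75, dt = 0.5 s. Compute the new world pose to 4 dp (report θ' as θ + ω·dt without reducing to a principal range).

θ' = 1.3090 + -1.75·0.5 = 0.4340
R = v/ω = 0.75/-1.75 = -0.4286
x' = 4.5 + -0.4286·(sin 0.4340 − sin 1.3090) = 4.7338
y' = 2 − -0.4286·(cos 0.4340 − cos 1.3090) = 2.2779

(4.7338, 2.2779, 0.4340)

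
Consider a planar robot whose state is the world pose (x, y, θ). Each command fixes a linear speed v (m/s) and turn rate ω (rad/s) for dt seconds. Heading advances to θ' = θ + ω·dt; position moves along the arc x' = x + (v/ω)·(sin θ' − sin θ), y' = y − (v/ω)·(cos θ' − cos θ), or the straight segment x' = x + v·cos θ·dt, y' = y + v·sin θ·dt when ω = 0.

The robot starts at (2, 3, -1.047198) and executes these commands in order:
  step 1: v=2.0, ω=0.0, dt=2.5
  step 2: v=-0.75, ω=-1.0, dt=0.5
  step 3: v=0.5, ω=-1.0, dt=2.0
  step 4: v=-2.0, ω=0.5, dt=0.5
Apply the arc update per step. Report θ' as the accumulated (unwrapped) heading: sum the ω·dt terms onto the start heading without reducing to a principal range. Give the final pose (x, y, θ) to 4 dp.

step 1: θ'=-1.0472 (straight) → pose (4.5000, -1.3301, -1.0472)
step 2: θ'=-1.5472 (R=0.7500) → pose (4.3997, -0.9728, -1.5472)
step 3: θ'=-3.5472 (R=-0.5000) → pose (3.7026, -1.4441, -3.5472)
step 4: θ'=-3.2972 (R=-4.0000) → pose (4.6610, -1.7203, -3.2972)

(4.6610, -1.7203, -3.2972)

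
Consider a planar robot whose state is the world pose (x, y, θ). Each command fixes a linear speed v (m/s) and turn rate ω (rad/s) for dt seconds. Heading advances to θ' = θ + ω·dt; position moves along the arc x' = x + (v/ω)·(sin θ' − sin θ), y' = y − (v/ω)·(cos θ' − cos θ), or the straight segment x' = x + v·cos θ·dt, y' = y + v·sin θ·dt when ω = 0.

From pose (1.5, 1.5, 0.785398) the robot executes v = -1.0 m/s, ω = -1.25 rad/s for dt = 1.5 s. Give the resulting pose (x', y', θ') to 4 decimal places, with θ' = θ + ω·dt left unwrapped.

(0.2252, 1.6954, -1.0896)

θ' = 0.7854 + -1.25·1.5 = -1.0896
R = v/ω = -1.0/-1.25 = 0.8000
x' = 1.5 + 0.8000·(sin -1.0896 − sin 0.7854) = 0.2252
y' = 1.5 − 0.8000·(cos -1.0896 − cos 0.7854) = 1.6954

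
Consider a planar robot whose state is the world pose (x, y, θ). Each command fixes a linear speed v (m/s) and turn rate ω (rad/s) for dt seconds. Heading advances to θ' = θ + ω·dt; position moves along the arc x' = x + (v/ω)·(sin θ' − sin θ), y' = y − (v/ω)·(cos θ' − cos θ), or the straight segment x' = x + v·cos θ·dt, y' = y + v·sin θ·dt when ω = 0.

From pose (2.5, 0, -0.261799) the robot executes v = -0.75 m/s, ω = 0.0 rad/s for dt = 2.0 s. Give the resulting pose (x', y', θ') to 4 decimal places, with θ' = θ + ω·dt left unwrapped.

θ' = -0.2618 + 0.0·2.0 = -0.2618
ω = 0 → straight: x' = 2.5 + -0.75·cos(-0.2618)·2.0 = 1.0511
y' = 0 + -0.75·sin(-0.2618)·2.0 = 0.3882

(1.0511, 0.3882, -0.2618)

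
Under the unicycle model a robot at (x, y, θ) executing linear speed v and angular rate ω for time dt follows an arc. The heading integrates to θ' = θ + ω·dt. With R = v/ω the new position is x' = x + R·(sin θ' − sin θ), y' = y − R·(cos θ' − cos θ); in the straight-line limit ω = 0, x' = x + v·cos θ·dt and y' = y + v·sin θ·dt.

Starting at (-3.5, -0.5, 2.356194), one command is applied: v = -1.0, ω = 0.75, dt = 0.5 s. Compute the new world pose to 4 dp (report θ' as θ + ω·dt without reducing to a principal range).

θ' = 2.3562 + 0.75·0.5 = 2.7312
R = v/ω = -1.0/0.75 = -1.3333
x' = -3.5 + -1.3333·(sin 2.7312 − sin 2.3562) = -3.0892
y' = -0.5 − -1.3333·(cos 2.7312 − cos 2.3562) = -0.7798

(-3.0892, -0.7798, 2.7312)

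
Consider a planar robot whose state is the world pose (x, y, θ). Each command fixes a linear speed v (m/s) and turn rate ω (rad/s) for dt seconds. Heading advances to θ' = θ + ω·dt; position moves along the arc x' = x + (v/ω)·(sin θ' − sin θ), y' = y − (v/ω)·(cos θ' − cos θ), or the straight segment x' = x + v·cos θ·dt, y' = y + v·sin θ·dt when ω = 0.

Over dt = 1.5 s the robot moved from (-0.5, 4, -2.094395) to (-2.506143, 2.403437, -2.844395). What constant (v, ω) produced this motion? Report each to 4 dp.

v = 1.7500, ω = -0.5000

Δθ = -2.844395 − -2.094395 = -0.750000
ω = Δθ/dt = -0.750000/1.5 = -0.5000
R = Δx/(sin θ' − sin θ) = -3.5000
v = R·ω = -3.5000·-0.5000 = 1.7500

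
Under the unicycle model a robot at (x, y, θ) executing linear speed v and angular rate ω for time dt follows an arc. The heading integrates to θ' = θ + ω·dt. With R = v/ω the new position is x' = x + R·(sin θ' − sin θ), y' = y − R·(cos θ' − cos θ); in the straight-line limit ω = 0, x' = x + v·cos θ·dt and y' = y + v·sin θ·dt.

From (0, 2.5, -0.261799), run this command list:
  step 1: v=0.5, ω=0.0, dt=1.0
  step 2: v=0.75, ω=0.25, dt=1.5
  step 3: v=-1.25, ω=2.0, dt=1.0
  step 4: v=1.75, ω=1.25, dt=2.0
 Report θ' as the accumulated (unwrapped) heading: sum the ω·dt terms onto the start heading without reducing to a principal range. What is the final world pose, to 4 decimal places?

(-1.4586, 0.7599, 4.6132)

step 1: θ'=-0.2618 (straight) → pose (0.4830, 2.3706, -0.2618)
step 2: θ'=0.1132 (R=3.0000) → pose (1.5983, 2.2876, 0.1132)
step 3: θ'=2.1132 (R=-0.6250) → pose (1.1336, 1.3439, 2.1132)
step 4: θ'=4.6132 (R=1.4000) → pose (-1.4586, 0.7599, 4.6132)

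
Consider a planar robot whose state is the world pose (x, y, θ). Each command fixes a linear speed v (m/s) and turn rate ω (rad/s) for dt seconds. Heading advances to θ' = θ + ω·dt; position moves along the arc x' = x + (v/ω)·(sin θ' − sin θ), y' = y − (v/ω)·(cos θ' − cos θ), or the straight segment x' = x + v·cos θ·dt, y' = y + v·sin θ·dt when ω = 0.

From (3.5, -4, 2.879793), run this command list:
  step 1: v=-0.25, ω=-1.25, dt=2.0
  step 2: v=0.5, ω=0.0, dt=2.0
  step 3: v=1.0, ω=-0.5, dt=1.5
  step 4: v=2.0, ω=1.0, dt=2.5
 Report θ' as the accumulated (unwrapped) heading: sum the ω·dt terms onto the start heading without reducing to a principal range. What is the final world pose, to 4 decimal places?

(8.3354, -1.0760, 2.1298)

step 1: θ'=0.3798 (R=0.2000) → pose (3.5224, -4.3789, 0.3798)
step 2: θ'=0.3798 (straight) → pose (4.4511, -4.0082, 0.3798)
step 3: θ'=-0.3702 (R=-2.0000) → pose (5.9162, -4.0012, -0.3702)
step 4: θ'=2.1298 (R=2.0000) → pose (8.3354, -1.0760, 2.1298)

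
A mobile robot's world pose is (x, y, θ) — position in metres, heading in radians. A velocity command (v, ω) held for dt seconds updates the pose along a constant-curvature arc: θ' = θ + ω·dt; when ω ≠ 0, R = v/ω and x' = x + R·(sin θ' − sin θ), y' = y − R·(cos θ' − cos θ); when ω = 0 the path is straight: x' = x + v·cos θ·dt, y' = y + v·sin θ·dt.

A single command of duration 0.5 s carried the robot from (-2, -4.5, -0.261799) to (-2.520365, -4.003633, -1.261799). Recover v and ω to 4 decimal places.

Δθ = -1.261799 − -0.261799 = -1.000000
ω = Δθ/dt = -1.000000/0.5 = -2.0000
R = Δx/(sin θ' − sin θ) = 0.7500
v = R·ω = 0.7500·-2.0000 = -1.5000

v = -1.5000, ω = -2.0000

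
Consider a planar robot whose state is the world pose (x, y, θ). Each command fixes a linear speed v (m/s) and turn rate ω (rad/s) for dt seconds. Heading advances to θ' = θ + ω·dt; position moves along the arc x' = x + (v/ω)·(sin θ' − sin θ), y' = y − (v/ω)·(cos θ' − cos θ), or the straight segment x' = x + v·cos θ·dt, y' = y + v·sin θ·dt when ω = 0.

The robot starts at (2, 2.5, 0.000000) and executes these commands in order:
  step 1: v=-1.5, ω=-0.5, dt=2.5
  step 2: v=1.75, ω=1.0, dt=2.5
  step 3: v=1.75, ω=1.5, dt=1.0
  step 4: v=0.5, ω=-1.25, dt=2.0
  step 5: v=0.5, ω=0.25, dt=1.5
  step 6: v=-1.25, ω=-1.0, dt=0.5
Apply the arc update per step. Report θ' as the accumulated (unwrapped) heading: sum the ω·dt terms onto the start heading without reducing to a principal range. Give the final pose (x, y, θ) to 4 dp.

step 1: θ'=-1.2500 (R=3.0000) → pose (-0.8470, 4.5540, -1.2500)
step 2: θ'=1.2500 (R=1.7500) → pose (2.4745, 4.5540, 1.2500)
step 3: θ'=2.7500 (R=1.1667) → pose (1.8126, 6.0003, 2.7500)
step 4: θ'=0.2500 (R=-0.4000) → pose (1.8663, 6.7575, 0.2500)
step 5: θ'=0.6250 (R=2.0000) → pose (2.5417, 7.0734, 0.6250)
step 6: θ'=0.1250 (R=1.2500) → pose (1.9662, 6.8469, 0.1250)

(1.9662, 6.8469, 0.1250)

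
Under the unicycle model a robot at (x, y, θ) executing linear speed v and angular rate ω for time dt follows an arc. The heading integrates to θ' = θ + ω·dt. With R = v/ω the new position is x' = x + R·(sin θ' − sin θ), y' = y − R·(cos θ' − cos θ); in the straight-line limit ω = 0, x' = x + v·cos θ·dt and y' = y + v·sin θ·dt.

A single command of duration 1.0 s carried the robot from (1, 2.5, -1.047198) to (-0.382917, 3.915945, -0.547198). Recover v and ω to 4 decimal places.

v = -2.0000, ω = 0.5000

Δθ = -0.547198 − -1.047198 = 0.500000
ω = Δθ/dt = 0.500000/1.0 = 0.5000
R = −Δy/(cos θ' − cos θ) = -4.0000
v = R·ω = -4.0000·0.5000 = -2.0000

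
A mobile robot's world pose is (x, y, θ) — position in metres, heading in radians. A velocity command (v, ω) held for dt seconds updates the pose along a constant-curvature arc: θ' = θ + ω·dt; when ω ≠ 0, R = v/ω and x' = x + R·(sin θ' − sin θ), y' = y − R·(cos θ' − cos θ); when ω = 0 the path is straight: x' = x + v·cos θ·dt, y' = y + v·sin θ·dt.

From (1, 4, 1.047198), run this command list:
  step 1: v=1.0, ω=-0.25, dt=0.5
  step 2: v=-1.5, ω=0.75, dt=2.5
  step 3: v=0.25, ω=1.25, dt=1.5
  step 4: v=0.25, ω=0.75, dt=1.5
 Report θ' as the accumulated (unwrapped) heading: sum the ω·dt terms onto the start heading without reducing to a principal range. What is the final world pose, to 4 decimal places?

step 1: θ'=0.9222 (R=-4.0000) → pose (1.2764, 4.4163, 0.9222)
step 2: θ'=2.7972 (R=-2.0000) → pose (2.1950, 1.3256, 2.7972)
step 3: θ'=4.6722 (R=0.2000) → pose (1.9276, 1.1454, 4.6722)
step 4: θ'=5.7972 (R=0.3333) → pose (2.1050, 0.8372, 5.7972)

(2.1050, 0.8372, 5.7972)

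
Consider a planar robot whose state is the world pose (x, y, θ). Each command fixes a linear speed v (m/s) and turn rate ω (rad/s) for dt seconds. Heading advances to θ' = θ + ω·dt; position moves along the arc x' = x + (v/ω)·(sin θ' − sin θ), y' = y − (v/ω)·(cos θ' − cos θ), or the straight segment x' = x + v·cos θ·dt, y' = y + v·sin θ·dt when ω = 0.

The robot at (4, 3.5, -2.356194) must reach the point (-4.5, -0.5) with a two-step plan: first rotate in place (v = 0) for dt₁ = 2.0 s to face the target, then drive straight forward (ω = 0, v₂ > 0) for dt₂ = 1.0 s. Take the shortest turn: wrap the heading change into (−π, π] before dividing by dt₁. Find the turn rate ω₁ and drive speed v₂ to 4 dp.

heading to target = atan2(-0.5−3.5, -4.5−4) = -2.7018
Δθ = wrap(-2.7018 − -2.3562) = -0.3456; ω₁ = Δθ/dt₁ = -0.1728
distance = √((-4.5−4)² + (-0.5−3.5)²) = 9.3941; v₂ = distance/dt₂ = 9.3941

ω₁ = -0.1728, v₂ = 9.3941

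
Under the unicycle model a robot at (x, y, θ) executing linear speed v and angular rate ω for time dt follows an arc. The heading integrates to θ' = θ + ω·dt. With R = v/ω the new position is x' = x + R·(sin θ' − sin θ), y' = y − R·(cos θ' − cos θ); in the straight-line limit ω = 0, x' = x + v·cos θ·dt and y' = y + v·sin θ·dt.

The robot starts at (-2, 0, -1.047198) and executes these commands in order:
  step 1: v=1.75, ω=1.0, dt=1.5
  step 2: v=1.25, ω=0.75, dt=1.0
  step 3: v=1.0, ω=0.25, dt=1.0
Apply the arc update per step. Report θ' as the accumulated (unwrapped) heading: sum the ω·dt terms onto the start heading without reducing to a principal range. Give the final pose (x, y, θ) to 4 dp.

(1.3471, 1.1686, 1.4528)

step 1: θ'=0.4528 (R=1.7500) → pose (0.2811, -0.6986, 0.4528)
step 2: θ'=1.2028 (R=1.6667) → pose (1.1071, 0.2005, 1.2028)
step 3: θ'=1.4528 (R=4.0000) → pose (1.3471, 1.1686, 1.4528)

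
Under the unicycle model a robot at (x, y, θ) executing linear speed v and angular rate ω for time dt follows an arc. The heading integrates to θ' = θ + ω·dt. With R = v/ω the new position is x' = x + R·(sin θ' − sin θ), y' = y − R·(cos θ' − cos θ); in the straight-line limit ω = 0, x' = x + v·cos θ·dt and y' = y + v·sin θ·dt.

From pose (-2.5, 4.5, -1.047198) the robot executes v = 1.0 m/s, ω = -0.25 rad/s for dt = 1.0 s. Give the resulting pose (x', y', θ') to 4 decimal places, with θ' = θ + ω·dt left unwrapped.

θ' = -1.0472 + -0.25·1.0 = -1.2972
R = v/ω = 1.0/-0.25 = -4.0000
x' = -2.5 + -4.0000·(sin -1.2972 − sin -1.0472) = -2.1129
y' = 4.5 − -4.0000·(cos -1.2972 − cos -1.0472) = 3.5808

(-2.1129, 3.5808, -1.2972)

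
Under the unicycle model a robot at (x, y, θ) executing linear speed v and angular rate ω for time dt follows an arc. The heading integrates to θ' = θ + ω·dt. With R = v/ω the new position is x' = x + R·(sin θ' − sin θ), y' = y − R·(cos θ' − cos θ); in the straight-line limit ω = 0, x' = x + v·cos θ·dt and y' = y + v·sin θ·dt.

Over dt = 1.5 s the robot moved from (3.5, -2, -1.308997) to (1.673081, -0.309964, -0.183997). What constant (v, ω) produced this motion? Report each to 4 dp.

Δθ = -0.183997 − -1.308997 = 1.125000
ω = Δθ/dt = 1.125000/1.5 = 0.7500
R = Δx/(sin θ' − sin θ) = -2.3333
v = R·ω = -2.3333·0.7500 = -1.7500

v = -1.7500, ω = 0.7500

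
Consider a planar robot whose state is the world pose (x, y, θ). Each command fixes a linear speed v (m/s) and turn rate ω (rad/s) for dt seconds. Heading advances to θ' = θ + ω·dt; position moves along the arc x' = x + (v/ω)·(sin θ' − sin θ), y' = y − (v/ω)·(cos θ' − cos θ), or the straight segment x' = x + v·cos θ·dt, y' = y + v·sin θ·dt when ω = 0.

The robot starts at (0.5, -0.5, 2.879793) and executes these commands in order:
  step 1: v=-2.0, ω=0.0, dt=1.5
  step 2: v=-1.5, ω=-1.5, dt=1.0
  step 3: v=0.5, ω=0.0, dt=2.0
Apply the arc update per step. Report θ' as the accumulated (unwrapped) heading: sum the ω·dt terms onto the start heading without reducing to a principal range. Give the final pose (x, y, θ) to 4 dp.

(4.3106, -1.4504, 1.3798)

step 1: θ'=2.8798 (straight) → pose (3.3978, -1.2765, 2.8798)
step 2: θ'=1.3798 (R=1.0000) → pose (4.1208, -2.4322, 1.3798)
step 3: θ'=1.3798 (straight) → pose (4.3106, -1.4504, 1.3798)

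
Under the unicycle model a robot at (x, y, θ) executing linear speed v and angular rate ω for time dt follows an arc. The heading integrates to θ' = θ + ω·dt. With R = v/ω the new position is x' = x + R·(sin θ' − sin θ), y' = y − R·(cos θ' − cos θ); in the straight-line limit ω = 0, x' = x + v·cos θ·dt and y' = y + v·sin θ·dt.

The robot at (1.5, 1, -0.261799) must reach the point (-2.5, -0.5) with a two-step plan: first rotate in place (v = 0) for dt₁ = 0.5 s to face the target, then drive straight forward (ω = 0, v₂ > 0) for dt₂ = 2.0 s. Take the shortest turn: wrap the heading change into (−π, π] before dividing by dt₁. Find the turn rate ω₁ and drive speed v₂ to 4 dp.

heading to target = atan2(-0.5−1, -2.5−1.5) = -2.7828
Δθ = wrap(-2.7828 − -0.2618) = -2.5210; ω₁ = Δθ/dt₁ = -5.0420
distance = √((-2.5−1.5)² + (-0.5−1)²) = 4.2720; v₂ = distance/dt₂ = 2.1360

ω₁ = -5.0420, v₂ = 2.1360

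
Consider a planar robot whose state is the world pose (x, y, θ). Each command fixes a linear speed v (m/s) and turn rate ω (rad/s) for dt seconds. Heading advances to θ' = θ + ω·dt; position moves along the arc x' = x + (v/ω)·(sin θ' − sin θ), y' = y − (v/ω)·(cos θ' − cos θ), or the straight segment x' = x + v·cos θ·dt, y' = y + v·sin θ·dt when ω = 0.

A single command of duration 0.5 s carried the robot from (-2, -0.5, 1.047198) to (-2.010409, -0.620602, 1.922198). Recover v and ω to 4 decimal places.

Δθ = 1.922198 − 1.047198 = 0.875000
ω = Δθ/dt = 0.875000/0.5 = 1.7500
R = −Δy/(cos θ' − cos θ) = -0.1429
v = R·ω = -0.1429·1.7500 = -0.2500

v = -0.2500, ω = 1.7500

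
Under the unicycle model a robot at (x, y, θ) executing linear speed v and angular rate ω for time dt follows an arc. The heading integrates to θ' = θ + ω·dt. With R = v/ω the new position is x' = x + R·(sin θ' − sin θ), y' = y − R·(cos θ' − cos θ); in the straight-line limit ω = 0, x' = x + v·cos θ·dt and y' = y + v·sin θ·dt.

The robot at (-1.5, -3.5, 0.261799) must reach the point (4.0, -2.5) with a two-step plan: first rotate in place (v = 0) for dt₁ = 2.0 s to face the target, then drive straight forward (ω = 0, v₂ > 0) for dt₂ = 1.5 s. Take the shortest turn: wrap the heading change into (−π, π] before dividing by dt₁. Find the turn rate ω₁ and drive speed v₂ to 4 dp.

heading to target = atan2(-2.5−-3.5, 4−-1.5) = 0.1799
Δθ = wrap(0.1799 − 0.2618) = -0.0819; ω₁ = Δθ/dt₁ = -0.0410
distance = √((4−-1.5)² + (-2.5−-3.5)²) = 5.5902; v₂ = distance/dt₂ = 3.7268

ω₁ = -0.0410, v₂ = 3.7268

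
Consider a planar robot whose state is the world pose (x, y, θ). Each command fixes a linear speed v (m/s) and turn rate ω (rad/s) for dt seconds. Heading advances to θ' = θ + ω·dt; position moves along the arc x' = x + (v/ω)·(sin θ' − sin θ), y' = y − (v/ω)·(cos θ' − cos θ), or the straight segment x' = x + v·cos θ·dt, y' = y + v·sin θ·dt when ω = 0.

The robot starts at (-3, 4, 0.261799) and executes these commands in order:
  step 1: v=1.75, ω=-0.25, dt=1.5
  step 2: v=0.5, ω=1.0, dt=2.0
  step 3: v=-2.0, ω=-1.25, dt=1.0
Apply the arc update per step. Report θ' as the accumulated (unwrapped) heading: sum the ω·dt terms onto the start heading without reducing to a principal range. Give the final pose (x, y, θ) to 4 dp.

step 1: θ'=-0.1132 (R=-7.0000) → pose (-0.3976, 4.1937, -0.1132)
step 2: θ'=1.8868 (R=0.5000) → pose (0.1342, 4.8459, 1.8868)
step 3: θ'=0.6368 (R=1.6000) → pose (-0.4352, 3.0623, 0.6368)

(-0.4352, 3.0623, 0.6368)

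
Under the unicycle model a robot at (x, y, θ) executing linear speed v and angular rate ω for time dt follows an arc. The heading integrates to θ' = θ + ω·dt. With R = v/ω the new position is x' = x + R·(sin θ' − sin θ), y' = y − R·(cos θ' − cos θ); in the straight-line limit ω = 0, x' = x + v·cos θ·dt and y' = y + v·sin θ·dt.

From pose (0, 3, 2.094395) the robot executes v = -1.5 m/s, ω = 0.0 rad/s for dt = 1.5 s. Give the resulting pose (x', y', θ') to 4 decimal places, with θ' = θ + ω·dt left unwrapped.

θ' = 2.0944 + 0.0·1.5 = 2.0944
ω = 0 → straight: x' = 0 + -1.5·cos(2.0944)·1.5 = 1.1250
y' = 3 + -1.5·sin(2.0944)·1.5 = 1.0514

(1.1250, 1.0514, 2.0944)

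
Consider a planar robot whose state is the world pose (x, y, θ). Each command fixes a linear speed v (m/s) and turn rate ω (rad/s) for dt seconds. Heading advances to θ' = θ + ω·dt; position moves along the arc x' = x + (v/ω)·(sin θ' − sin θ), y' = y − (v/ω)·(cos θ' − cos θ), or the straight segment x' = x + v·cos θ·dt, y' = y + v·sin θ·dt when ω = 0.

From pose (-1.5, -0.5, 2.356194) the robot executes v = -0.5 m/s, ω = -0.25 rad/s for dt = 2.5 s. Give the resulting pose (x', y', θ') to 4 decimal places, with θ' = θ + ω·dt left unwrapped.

θ' = 2.3562 + -0.25·2.5 = 1.7312
R = v/ω = -0.5/-0.25 = 2.0000
x' = -1.5 + 2.0000·(sin 1.7312 − sin 2.3562) = -0.9399
y' = -0.5 − 2.0000·(cos 1.7312 − cos 2.3562) = -1.5948

(-0.9399, -1.5948, 1.7312)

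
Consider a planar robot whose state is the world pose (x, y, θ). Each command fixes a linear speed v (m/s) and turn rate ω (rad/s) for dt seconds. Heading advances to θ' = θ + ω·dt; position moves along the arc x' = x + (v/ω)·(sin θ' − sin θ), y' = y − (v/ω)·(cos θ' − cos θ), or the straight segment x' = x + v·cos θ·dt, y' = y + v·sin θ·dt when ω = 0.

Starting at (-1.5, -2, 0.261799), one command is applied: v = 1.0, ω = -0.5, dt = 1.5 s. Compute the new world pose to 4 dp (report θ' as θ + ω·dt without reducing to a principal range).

(-0.0443, -2.1655, -0.4882)

θ' = 0.2618 + -0.5·1.5 = -0.4882
R = v/ω = 1.0/-0.5 = -2.0000
x' = -1.5 + -2.0000·(sin -0.4882 − sin 0.2618) = -0.0443
y' = -2 − -2.0000·(cos -0.4882 − cos 0.2618) = -2.1655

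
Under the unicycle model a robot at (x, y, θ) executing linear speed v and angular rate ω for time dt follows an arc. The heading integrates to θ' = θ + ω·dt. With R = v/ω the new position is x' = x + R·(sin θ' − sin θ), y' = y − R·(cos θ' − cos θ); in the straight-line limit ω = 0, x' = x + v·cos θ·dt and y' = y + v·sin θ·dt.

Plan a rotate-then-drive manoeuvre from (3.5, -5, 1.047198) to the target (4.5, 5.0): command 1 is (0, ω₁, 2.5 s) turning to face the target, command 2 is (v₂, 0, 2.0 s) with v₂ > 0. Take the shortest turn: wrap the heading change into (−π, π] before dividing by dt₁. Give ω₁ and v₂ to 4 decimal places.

ω₁ = 0.1696, v₂ = 5.0249

heading to target = atan2(5−-5, 4.5−3.5) = 1.4711
Δθ = wrap(1.4711 − 1.0472) = 0.4239; ω₁ = Δθ/dt₁ = 0.1696
distance = √((4.5−3.5)² + (5−-5)²) = 10.0499; v₂ = distance/dt₂ = 5.0249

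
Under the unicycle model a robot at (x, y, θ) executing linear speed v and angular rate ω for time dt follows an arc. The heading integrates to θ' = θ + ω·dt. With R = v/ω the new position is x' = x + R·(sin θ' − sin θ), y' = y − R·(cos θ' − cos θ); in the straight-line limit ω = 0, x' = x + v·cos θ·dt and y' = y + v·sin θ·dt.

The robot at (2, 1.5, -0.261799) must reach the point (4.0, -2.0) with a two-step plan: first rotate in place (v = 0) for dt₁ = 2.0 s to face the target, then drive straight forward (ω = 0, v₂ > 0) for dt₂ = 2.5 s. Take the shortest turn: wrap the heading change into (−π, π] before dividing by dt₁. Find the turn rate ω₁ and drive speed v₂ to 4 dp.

ω₁ = -0.3949, v₂ = 1.6125

heading to target = atan2(-2−1.5, 4−2) = -1.0517
Δθ = wrap(-1.0517 − -0.2618) = -0.7899; ω₁ = Δθ/dt₁ = -0.3949
distance = √((4−2)² + (-2−1.5)²) = 4.0311; v₂ = distance/dt₂ = 1.6125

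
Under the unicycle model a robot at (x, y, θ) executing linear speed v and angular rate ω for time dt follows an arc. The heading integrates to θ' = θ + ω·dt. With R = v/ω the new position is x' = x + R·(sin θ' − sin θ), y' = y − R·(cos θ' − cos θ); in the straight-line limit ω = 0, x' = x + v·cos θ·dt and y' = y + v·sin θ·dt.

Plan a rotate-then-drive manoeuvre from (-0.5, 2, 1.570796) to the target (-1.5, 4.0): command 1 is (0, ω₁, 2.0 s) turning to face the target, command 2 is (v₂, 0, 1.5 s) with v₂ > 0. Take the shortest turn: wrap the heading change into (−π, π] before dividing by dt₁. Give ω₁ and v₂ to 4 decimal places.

ω₁ = 0.2318, v₂ = 1.4907

heading to target = atan2(4−2, -1.5−-0.5) = 2.0344
Δθ = wrap(2.0344 − 1.5708) = 0.4636; ω₁ = Δθ/dt₁ = 0.2318
distance = √((-1.5−-0.5)² + (4−2)²) = 2.2361; v₂ = distance/dt₂ = 1.4907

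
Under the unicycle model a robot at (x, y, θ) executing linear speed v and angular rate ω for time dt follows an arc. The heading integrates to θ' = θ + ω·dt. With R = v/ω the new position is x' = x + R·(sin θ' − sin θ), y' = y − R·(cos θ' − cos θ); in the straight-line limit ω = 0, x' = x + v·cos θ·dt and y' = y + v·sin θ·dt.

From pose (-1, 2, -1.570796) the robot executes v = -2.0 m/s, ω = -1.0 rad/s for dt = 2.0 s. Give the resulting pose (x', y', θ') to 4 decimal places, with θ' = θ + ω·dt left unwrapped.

(1.8323, 3.8186, -3.5708)

θ' = -1.5708 + -1.0·2.0 = -3.5708
R = v/ω = -2.0/-1.0 = 2.0000
x' = -1 + 2.0000·(sin -3.5708 − sin -1.5708) = 1.8323
y' = 2 − 2.0000·(cos -3.5708 − cos -1.5708) = 3.8186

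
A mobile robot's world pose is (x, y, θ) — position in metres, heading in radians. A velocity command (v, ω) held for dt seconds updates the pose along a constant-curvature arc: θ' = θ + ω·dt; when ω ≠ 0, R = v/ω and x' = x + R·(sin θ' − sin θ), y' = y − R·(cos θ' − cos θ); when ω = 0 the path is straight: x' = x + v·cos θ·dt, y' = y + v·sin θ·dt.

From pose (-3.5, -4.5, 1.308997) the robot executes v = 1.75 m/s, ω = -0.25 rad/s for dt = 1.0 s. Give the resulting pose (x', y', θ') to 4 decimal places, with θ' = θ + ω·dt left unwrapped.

(-2.8416, -2.8835, 1.0590)

θ' = 1.3090 + -0.25·1.0 = 1.0590
R = v/ω = 1.75/-0.25 = -7.0000
x' = -3.5 + -7.0000·(sin 1.0590 − sin 1.3090) = -2.8416
y' = -4.5 − -7.0000·(cos 1.0590 − cos 1.3090) = -2.8835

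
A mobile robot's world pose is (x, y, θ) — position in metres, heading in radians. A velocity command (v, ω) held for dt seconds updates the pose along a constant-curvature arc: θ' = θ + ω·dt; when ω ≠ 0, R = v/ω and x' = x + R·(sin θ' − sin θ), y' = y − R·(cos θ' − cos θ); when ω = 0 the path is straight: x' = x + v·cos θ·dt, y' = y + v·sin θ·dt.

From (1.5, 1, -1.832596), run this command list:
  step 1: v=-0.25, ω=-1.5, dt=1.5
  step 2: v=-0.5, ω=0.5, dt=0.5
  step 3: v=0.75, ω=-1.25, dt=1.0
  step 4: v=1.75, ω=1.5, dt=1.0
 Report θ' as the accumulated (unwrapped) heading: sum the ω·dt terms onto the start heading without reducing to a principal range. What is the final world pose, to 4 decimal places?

step 1: θ'=-4.0826 (R=0.1667) → pose (1.7957, 1.0550, -4.0826)
step 2: θ'=-3.8326 (R=-1.0000) → pose (1.9665, 0.8734, -3.8326)
step 3: θ'=-5.0826 (R=-0.6000) → pose (1.7896, 1.5528, -5.0826)
step 4: θ'=-3.5826 (R=1.1667) → pose (1.1999, 3.0300, -3.5826)

(1.1999, 3.0300, -3.5826)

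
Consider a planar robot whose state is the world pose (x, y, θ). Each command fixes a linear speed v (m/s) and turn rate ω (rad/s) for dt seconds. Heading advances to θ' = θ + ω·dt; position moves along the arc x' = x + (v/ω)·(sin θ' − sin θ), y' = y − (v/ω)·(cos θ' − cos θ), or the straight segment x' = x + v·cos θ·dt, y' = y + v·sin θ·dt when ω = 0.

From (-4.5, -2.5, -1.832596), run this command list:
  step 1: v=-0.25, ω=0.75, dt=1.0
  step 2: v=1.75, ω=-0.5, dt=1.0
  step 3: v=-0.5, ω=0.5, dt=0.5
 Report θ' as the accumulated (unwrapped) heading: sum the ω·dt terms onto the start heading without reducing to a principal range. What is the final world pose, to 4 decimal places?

(-4.1471, -3.6926, -1.3326)

step 1: θ'=-1.0826 (R=-0.3333) → pose (-4.5276, -2.2574, -1.0826)
step 2: θ'=-1.5826 (R=-3.5000) → pose (-4.1190, -3.9403, -1.5826)
step 3: θ'=-1.3326 (R=-1.0000) → pose (-4.1471, -3.6926, -1.3326)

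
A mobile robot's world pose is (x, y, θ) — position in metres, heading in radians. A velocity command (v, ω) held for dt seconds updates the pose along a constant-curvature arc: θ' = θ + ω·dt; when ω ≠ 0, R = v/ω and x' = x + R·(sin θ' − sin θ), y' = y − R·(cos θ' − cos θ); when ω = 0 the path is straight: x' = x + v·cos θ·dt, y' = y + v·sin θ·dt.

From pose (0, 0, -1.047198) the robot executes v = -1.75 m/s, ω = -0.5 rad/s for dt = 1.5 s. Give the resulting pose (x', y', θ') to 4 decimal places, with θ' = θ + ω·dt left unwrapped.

θ' = -1.0472 + -0.5·1.5 = -1.7972
R = v/ω = -1.75/-0.5 = 3.5000
x' = 0 + 3.5000·(sin -1.7972 − sin -1.0472) = -0.3796
y' = 0 − 3.5000·(cos -1.7972 − cos -1.0472) = 2.5357

(-0.3796, 2.5357, -1.7972)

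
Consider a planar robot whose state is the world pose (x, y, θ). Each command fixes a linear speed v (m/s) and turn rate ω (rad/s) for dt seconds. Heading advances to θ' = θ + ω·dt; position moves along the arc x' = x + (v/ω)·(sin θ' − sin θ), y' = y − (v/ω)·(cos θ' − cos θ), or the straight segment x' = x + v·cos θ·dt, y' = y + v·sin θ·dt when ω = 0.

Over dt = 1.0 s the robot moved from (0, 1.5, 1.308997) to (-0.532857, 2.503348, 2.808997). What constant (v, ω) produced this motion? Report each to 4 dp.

v = 1.2500, ω = 1.5000

Δθ = 2.808997 − 1.308997 = 1.500000
ω = Δθ/dt = 1.500000/1.0 = 1.5000
R = −Δy/(cos θ' − cos θ) = 0.8333
v = R·ω = 0.8333·1.5000 = 1.2500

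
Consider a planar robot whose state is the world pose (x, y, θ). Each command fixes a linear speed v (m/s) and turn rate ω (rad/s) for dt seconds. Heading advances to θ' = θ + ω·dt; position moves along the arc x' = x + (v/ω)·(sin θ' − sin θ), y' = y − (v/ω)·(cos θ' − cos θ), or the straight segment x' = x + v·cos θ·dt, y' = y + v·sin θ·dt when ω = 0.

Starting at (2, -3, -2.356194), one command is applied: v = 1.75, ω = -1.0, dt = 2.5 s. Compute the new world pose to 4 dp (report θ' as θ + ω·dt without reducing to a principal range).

(-0.9694, -1.5118, -4.8562)

θ' = -2.3562 + -1.0·2.5 = -4.8562
R = v/ω = 1.75/-1.0 = -1.7500
x' = 2 + -1.7500·(sin -4.8562 − sin -2.3562) = -0.9694
y' = -3 − -1.7500·(cos -4.8562 − cos -2.3562) = -1.5118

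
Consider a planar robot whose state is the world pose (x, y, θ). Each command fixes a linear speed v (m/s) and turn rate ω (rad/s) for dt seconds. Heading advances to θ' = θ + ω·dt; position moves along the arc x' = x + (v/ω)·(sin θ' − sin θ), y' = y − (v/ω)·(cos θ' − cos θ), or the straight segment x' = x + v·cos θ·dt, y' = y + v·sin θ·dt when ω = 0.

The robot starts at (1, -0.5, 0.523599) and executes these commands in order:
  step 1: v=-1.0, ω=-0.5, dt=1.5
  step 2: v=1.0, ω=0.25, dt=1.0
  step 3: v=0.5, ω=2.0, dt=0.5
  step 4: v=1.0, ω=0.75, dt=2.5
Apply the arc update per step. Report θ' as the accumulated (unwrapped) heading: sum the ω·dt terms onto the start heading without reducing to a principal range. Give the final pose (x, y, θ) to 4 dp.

step 1: θ'=-0.2264 (R=2.0000) → pose (-0.4489, -0.7169, -0.2264)
step 2: θ'=0.0236 (R=4.0000) → pose (0.5433, -0.8179, 0.0236)
step 3: θ'=1.0236 (R=0.2500) → pose (0.7509, -0.6980, 1.0236)
step 4: θ'=2.8986 (R=1.3333) → pose (-0.0669, 1.2899, 2.8986)

(-0.0669, 1.2899, 2.8986)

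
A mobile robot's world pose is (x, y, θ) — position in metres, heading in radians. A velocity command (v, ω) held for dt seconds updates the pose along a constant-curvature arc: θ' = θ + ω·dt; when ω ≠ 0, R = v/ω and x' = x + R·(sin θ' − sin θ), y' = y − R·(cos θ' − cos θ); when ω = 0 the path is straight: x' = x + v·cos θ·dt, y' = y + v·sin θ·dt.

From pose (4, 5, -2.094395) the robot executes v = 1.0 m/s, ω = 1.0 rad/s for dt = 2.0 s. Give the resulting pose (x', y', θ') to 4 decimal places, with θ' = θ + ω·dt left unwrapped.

(4.7718, 3.5045, -0.0944)

θ' = -2.0944 + 1.0·2.0 = -0.0944
R = v/ω = 1.0/1.0 = 1.0000
x' = 4 + 1.0000·(sin -0.0944 − sin -2.0944) = 4.7718
y' = 5 − 1.0000·(cos -0.0944 − cos -2.0944) = 3.5045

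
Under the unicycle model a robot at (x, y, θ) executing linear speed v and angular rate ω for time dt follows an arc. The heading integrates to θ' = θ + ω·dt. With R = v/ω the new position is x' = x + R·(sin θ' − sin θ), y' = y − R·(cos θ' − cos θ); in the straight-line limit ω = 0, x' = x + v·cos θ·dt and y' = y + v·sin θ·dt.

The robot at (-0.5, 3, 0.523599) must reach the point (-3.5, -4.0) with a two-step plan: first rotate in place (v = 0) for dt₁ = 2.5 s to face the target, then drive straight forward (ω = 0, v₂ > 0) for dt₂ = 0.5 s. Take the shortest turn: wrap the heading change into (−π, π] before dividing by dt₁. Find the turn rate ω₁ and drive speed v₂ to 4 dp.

ω₁ = -0.9997, v₂ = 15.2315

heading to target = atan2(-4−3, -3.5−-0.5) = -1.9757
Δθ = wrap(-1.9757 − 0.5236) = -2.4993; ω₁ = Δθ/dt₁ = -0.9997
distance = √((-3.5−-0.5)² + (-4−3)²) = 7.6158; v₂ = distance/dt₂ = 15.2315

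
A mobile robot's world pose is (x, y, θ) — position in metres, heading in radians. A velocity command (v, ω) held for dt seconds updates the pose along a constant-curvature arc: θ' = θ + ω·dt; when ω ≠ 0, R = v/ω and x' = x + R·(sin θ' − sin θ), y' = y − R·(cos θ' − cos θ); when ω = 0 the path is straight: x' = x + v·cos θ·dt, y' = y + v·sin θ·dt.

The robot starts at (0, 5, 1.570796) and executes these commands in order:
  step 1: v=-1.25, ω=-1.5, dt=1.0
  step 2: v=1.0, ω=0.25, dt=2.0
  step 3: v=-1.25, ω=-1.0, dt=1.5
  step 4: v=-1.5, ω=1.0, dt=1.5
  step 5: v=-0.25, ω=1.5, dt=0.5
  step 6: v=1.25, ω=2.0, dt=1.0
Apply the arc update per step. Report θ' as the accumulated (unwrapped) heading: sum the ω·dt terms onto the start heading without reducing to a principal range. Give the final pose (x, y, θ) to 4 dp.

step 1: θ'=0.0708 (R=0.8333) → pose (-0.7744, 4.1688, 0.0708)
step 2: θ'=0.5708 (R=4.0000) → pose (1.1039, 4.7928, 0.5708)
step 3: θ'=-0.9292 (R=1.2500) → pose (-0.5729, 5.0966, -0.9292)
step 4: θ'=0.5708 (R=-1.5000) → pose (-2.5851, 5.4611, 0.5708)
step 5: θ'=1.3208 (R=-0.1667) → pose (-2.6565, 5.3621, 1.3208)
step 6: θ'=3.3208 (R=0.6250) → pose (-3.3735, 6.1317, 3.3208)

(-3.3735, 6.1317, 3.3208)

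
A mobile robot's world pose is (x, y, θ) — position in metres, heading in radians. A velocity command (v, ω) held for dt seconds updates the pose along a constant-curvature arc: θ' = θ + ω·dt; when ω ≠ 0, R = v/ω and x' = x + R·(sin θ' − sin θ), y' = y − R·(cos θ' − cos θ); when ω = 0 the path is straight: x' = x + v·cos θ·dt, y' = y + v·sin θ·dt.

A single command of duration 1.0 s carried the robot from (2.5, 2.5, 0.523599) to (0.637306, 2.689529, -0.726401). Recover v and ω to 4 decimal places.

v = -2.0000, ω = -1.2500

Δθ = -0.726401 − 0.523599 = -1.250000
ω = Δθ/dt = -1.250000/1.0 = -1.2500
R = Δx/(sin θ' − sin θ) = 1.6000
v = R·ω = 1.6000·-1.2500 = -2.0000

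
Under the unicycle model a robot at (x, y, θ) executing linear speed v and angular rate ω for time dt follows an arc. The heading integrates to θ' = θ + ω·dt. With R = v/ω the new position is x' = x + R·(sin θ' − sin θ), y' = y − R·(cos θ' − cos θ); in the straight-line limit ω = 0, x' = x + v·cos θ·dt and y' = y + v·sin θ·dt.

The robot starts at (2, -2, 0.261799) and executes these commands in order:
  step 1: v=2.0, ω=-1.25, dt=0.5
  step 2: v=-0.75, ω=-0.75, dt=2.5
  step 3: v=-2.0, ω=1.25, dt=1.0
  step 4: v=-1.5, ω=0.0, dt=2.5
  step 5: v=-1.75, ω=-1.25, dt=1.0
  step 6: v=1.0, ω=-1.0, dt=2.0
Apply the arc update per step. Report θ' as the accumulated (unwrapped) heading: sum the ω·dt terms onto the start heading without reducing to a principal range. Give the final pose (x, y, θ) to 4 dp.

step 1: θ'=-0.3632 (R=-1.6000) → pose (2.9825, -2.0499, -0.3632)
step 2: θ'=-2.2382 (R=1.0000) → pose (2.5524, -0.4961, -2.2382)
step 3: θ'=-0.9882 (R=-1.6000) → pose (2.6317, 1.3745, -0.9882)
step 4: θ'=-0.9882 (straight) → pose (0.5685, 4.5059, -0.9882)
step 5: θ'=-2.2382 (R=1.4000) → pose (0.6380, 6.1427, -2.2382)
step 6: θ'=-4.2382 (R=-1.0000) → pose (-1.0371, 6.3050, -4.2382)

(-1.0371, 6.3050, -4.2382)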